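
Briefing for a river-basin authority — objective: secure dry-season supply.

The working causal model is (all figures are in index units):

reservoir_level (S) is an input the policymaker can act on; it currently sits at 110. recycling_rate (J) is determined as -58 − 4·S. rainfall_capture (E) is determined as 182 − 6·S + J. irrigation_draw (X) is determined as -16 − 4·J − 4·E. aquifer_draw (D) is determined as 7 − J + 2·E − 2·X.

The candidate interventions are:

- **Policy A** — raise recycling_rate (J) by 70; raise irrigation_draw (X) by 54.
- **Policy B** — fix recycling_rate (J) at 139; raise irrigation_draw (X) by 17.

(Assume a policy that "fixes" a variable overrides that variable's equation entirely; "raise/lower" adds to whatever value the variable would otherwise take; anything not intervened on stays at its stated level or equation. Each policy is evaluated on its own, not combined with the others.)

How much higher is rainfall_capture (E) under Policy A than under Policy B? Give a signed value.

Policy A (J + 70, X + 54):
  S = 110
  J = -58 − 4·110 (+70 from intervention) = -428
  E = 182 − 6·110 + (-428) = -906
Policy B (J := 139, X + 17):
  S = 110
  J = 139
  E = 182 − 6·110 + 139 = -339
E: -906 − (-339) = -567

-567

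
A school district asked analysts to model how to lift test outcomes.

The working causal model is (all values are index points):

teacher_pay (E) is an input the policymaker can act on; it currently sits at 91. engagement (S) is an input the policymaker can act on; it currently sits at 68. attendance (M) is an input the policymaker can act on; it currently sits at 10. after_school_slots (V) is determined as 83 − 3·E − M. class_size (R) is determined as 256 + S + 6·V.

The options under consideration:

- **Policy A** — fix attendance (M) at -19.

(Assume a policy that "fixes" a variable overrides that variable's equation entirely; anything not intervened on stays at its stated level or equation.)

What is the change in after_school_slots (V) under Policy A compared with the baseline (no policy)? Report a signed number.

29

Baseline:
  E = 91
  M = 10
  V = 83 − 3·91 − 10 = -200
Policy A (M := -19):
  E = 91
  M = -19
  V = 83 − 3·91 − (-19) = -171
Change in V: -171 − (-200) = 29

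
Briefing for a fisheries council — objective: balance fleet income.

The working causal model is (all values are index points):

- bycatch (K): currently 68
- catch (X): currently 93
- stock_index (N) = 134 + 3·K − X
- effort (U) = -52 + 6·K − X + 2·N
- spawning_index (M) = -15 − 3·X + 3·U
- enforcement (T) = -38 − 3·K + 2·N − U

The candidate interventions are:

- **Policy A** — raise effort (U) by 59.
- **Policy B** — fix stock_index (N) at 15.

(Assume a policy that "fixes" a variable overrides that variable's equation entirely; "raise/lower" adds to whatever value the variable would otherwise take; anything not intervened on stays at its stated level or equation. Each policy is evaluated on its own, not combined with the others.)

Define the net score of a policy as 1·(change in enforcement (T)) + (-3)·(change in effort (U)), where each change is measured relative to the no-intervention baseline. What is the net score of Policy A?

Baseline:
  K = 68
  X = 93
  N = 134 + 3·68 − 93 = 245
  U = -52 + 6·68 − 93 + 2·245 = 753
  T = -38 − 3·68 + 2·245 − 753 = -505
Policy A (U + 59):
  K = 68
  X = 93
  N = 134 + 3·68 − 93 = 245
  U = -52 + 6·68 − 93 + 2·245 (+59 from intervention) = 812
  T = -38 − 3·68 + 2·245 − 812 = -564
ΔT = -564 − (-505) = -59; ΔU = 812 − 753 = 59
Score = 1·(-59) + (-3)·59 = -236

-236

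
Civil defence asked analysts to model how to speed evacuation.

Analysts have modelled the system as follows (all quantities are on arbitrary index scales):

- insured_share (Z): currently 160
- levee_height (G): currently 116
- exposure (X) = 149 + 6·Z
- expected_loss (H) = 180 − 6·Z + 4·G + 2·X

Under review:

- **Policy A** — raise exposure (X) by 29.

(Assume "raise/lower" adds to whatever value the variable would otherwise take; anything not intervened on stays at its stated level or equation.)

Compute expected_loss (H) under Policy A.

1960

Policy A (X + 29):
  Z = 160
  G = 116
  X = 149 + 6·160 (+29 from intervention) = 1138
  H = 180 − 6·160 + 4·116 + 2·1138 = 1960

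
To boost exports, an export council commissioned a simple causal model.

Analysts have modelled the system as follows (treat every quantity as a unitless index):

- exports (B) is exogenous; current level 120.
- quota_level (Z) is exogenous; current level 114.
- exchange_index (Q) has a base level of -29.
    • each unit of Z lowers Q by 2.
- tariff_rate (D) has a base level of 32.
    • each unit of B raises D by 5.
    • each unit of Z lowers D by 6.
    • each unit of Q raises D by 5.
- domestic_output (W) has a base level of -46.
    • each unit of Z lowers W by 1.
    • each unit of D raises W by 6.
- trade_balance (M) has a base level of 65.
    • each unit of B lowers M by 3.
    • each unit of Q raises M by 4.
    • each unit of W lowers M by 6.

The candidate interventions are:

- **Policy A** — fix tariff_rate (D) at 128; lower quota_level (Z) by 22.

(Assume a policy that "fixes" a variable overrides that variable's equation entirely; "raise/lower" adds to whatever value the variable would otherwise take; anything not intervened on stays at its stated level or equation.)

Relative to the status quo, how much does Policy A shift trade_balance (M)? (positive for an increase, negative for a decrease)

-52696

Baseline:
  B = 120
  Z = 114
  Q = -29 − 2·114 = -257
  D = 32 + 5·120 − 6·114 + 5·(-257) = -1337
  W = -46 − 114 + 6·(-1337) = -8182
  M = 65 − 3·120 + 4·(-257) − 6·(-8182) = 47769
Policy A (D := 128, Z − 22):
  B = 120
  Z = 114 − 22 = 92
  Q = -29 − 2·92 = -213
  D = 128
  W = -46 − 92 + 6·128 = 630
  M = 65 − 3·120 + 4·(-213) − 6·630 = -4927
Change in M: -4927 − 47769 = -52696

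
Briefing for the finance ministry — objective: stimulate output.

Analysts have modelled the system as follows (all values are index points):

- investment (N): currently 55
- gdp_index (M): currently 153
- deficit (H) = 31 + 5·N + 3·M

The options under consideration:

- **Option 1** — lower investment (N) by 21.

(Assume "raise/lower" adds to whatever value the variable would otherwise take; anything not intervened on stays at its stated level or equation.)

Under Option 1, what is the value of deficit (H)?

Option 1 (N − 21):
  N = 55 − 21 = 34
  M = 153
  H = 31 + 5·34 + 3·153 = 660

660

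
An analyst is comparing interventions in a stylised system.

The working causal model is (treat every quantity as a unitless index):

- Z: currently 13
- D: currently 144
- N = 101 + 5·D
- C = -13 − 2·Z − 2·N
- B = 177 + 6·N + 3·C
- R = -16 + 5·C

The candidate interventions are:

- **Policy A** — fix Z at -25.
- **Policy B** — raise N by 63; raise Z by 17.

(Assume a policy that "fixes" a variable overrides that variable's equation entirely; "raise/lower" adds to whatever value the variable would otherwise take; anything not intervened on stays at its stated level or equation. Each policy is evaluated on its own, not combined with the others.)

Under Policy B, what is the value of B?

-42

Policy B (N + 63, Z + 17):
  Z = 13 + 17 = 30
  D = 144
  N = 101 + 5·144 (+63 from intervention) = 884
  C = -13 − 2·30 − 2·884 = -1841
  B = 177 + 6·884 + 3·(-1841) = -42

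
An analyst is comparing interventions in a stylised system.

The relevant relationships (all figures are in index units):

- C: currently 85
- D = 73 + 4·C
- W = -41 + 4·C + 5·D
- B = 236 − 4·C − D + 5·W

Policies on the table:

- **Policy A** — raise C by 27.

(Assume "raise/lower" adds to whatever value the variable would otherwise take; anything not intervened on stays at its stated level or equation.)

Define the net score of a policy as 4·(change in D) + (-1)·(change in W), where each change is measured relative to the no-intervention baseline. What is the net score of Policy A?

Baseline:
  C = 85
  D = 73 + 4·85 = 413
  W = -41 + 4·85 + 5·413 = 2364
Policy A (C + 27):
  C = 85 + 27 = 112
  D = 73 + 4·112 = 521
  W = -41 + 4·112 + 5·521 = 3012
ΔD = 521 − 413 = 108; ΔW = 3012 − 2364 = 648
Score = 4·108 + (-1)·648 = -216

-216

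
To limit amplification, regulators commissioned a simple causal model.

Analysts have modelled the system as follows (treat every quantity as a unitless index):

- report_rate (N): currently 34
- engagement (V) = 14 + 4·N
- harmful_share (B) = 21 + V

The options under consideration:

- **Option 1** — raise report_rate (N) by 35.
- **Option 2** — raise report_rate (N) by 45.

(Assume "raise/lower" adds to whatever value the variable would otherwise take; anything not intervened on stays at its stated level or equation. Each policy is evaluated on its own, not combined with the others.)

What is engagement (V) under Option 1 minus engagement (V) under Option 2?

-40

Option 1 (N + 35):
  N = 34 + 35 = 69
  V = 14 + 4·69 = 290
Option 2 (N + 45):
  N = 34 + 45 = 79
  V = 14 + 4·79 = 330
V: 290 − 330 = -40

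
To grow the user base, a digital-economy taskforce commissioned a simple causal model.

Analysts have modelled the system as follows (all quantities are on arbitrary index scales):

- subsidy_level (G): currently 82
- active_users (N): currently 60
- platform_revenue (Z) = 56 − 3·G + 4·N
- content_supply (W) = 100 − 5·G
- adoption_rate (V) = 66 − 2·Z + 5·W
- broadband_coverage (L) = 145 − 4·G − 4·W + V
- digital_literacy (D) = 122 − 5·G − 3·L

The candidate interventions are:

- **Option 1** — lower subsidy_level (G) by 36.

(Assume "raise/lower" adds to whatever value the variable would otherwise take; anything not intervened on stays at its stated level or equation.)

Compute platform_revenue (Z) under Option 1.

158

Option 1 (G − 36):
  G = 82 − 36 = 46
  N = 60
  Z = 56 − 3·46 + 4·60 = 158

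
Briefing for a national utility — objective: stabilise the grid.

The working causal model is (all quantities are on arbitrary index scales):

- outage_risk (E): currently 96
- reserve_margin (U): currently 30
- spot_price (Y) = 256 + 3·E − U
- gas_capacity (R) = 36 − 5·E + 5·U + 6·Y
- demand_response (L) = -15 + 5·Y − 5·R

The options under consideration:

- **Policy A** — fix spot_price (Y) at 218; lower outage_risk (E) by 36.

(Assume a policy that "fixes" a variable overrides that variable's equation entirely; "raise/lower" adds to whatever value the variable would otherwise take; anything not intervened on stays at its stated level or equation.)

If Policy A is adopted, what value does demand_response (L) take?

-4895

Policy A (Y := 218, E − 36):
  E = 96 − 36 = 60
  U = 30
  Y = 218
  R = 36 − 5·60 + 5·30 + 6·218 = 1194
  L = -15 + 5·218 − 5·1194 = -4895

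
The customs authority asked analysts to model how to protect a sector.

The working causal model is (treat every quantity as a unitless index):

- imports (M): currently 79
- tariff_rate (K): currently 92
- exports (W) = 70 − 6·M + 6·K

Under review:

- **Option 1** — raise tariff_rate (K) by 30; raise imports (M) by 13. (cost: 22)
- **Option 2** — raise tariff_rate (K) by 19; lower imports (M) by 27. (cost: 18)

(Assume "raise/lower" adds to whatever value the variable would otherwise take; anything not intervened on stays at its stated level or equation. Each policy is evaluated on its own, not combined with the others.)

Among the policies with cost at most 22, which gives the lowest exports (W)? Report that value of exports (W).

Option 1 (K + 30, M + 13):
  M = 79 + 13 = 92
  K = 92 + 30 = 122
  W = 70 − 6·92 + 6·122 = 250
Option 2 (K + 19, M − 27):
  M = 79 − 27 = 52
  K = 92 + 19 = 111
  W = 70 − 6·52 + 6·111 = 424
Comparing — Option 1: W=250, Option 2: W=424. Lowest is 250 (Option 1).

250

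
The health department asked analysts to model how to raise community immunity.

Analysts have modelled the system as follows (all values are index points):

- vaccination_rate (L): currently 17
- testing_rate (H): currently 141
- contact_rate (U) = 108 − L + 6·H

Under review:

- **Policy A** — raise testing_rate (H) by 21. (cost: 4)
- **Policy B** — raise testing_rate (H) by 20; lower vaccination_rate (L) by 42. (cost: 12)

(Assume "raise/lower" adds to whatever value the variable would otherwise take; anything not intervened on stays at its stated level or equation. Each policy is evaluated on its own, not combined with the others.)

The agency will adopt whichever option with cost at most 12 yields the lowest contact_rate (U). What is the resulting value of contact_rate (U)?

Policy A (H + 21):
  L = 17
  H = 141 + 21 = 162
  U = 108 − 17 + 6·162 = 1063
Policy B (H + 20, L − 42):
  L = 17 − 42 = -25
  H = 141 + 20 = 161
  U = 108 − (-25) + 6·161 = 1099
Comparing — Policy A: U=1063, Policy B: U=1099. Lowest is 1063 (Policy A).

1063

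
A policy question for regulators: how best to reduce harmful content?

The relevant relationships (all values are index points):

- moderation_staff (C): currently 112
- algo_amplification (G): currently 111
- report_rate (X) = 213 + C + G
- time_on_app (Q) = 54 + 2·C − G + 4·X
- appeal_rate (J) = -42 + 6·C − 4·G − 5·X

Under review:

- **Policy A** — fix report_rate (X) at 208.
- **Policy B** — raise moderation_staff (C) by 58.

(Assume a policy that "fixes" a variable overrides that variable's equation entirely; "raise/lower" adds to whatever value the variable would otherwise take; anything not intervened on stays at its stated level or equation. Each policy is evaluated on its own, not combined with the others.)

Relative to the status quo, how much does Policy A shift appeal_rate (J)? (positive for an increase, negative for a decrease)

Baseline:
  C = 112
  G = 111
  X = 213 + 112 + 111 = 436
  J = -42 + 6·112 − 4·111 − 5·436 = -1994
Policy A (X := 208):
  C = 112
  G = 111
  X = 208
  J = -42 + 6·112 − 4·111 − 5·208 = -854
Change in J: -854 − (-1994) = 1140

1140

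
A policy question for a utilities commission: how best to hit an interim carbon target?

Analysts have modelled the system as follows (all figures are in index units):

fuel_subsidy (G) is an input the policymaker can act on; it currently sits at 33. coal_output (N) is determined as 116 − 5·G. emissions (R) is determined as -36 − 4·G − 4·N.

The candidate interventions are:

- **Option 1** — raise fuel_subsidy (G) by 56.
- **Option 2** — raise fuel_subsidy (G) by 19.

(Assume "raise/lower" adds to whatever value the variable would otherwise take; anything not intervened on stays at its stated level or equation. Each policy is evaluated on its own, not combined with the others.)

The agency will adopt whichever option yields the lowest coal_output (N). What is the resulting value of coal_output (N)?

Option 1 (G + 56):
  G = 33 + 56 = 89
  N = 116 − 5·89 = -329
Option 2 (G + 19):
  G = 33 + 19 = 52
  N = 116 − 5·52 = -144
Comparing — Option 1: N=-329, Option 2: N=-144. Lowest is -329 (Option 1).

-329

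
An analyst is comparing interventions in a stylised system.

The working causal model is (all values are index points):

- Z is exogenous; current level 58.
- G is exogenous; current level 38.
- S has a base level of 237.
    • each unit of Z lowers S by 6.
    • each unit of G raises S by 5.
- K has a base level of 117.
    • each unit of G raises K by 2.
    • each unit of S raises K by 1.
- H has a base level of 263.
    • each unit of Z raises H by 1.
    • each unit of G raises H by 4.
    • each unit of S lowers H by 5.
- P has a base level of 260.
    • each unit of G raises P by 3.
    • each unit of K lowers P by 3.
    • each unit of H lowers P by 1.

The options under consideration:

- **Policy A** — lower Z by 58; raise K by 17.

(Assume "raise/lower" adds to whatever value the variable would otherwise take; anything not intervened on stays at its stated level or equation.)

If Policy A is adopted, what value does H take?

-1720

Policy A (Z − 58, K + 17):
  Z = 58 − 58 = 0
  G = 38
  S = 237 − 6·0 + 5·38 = 427
  H = 263 + 0 + 4·38 − 5·427 = -1720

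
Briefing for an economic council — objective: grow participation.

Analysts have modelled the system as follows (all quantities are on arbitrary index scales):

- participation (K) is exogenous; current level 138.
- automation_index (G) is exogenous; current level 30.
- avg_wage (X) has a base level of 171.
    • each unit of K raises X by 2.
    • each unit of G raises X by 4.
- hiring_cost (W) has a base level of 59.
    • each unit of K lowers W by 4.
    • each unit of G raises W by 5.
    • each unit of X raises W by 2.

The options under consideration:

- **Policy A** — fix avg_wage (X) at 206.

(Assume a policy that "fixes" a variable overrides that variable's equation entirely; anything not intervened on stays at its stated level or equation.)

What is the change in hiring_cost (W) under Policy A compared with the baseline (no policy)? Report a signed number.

-722

Baseline:
  K = 138
  G = 30
  X = 171 + 2·138 + 4·30 = 567
  W = 59 − 4·138 + 5·30 + 2·567 = 791
Policy A (X := 206):
  K = 138
  G = 30
  X = 206
  W = 59 − 4·138 + 5·30 + 2·206 = 69
Change in W: 69 − 791 = -722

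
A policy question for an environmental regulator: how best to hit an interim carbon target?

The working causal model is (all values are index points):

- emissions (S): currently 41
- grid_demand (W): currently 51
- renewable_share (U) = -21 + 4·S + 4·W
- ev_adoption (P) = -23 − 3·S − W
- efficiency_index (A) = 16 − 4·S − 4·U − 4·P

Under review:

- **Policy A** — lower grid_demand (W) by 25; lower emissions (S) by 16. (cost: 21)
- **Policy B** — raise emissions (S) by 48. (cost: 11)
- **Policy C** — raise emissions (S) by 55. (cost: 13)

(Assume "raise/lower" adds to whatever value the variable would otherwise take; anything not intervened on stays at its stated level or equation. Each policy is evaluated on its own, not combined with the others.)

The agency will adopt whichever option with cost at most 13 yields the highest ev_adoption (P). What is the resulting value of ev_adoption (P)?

-341

Policy B (S + 48):
  S = 41 + 48 = 89
  W = 51
  P = -23 − 3·89 − 51 = -341
Policy C (S + 55):
  S = 41 + 55 = 96
  W = 51
  P = -23 − 3·96 − 51 = -362
Comparing — Policy B: P=-341, Policy C: P=-362. Highest is -341 (Policy B).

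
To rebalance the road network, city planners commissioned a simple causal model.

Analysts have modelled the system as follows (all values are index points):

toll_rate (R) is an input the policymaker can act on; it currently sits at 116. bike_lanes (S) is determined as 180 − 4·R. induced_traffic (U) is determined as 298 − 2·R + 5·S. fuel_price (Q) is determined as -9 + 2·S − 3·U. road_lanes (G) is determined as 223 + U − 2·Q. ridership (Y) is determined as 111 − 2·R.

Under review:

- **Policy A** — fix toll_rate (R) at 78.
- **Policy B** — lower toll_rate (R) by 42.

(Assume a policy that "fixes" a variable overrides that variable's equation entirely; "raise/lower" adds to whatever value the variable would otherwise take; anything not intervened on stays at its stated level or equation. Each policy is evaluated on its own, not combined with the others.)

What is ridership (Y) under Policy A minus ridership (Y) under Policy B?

Policy A (R := 78):
  R = 78
  Y = 111 − 2·78 = -45
Policy B (R − 42):
  R = 116 − 42 = 74
  Y = 111 − 2·74 = -37
Y: -45 − (-37) = -8

-8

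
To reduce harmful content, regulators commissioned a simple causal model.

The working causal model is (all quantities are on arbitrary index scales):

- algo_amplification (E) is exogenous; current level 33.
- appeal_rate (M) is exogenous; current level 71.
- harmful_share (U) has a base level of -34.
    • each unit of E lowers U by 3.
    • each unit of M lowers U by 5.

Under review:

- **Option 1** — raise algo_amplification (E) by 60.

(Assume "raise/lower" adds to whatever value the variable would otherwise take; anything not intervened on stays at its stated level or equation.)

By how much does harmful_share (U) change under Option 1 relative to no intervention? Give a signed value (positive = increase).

-180

Baseline:
  E = 33
  M = 71
  U = -34 − 3·33 − 5·71 = -488
Option 1 (E + 60):
  E = 33 + 60 = 93
  M = 71
  U = -34 − 3·93 − 5·71 = -668
Change in U: -668 − (-488) = -180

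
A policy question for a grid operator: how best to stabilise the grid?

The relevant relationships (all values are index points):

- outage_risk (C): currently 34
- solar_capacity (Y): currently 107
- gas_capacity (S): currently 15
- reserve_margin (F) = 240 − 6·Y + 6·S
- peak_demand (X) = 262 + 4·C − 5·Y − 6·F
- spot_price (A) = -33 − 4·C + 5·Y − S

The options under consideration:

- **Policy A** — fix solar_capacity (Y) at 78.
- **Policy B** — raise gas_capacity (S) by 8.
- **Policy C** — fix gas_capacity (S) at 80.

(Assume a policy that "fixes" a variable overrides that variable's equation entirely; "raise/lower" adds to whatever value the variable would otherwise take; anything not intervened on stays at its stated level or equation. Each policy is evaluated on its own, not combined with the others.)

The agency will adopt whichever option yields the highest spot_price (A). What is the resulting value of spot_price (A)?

343

Policy A (Y := 78):
  C = 34
  Y = 78
  S = 15
  A = -33 − 4·34 + 5·78 − 15 = 206
Policy B (S + 8):
  C = 34
  Y = 107
  S = 15 + 8 = 23
  A = -33 − 4·34 + 5·107 − 23 = 343
Policy C (S := 80):
  C = 34
  Y = 107
  S = 80
  A = -33 − 4·34 + 5·107 − 80 = 286
Comparing — Policy A: A=206, Policy B: A=343, Policy C: A=286. Highest is 343 (Policy B).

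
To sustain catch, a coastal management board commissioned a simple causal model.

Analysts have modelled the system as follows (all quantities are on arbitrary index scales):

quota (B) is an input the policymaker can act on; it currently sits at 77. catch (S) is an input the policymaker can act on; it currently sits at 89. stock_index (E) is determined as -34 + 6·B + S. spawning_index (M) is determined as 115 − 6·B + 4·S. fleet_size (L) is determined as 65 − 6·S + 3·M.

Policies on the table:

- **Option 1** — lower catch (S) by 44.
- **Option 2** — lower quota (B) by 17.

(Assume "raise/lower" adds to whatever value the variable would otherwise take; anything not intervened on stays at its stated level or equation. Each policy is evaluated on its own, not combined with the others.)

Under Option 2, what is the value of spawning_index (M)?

Option 2 (B − 17):
  B = 77 − 17 = 60
  S = 89
  M = 115 − 6·60 + 4·89 = 111

111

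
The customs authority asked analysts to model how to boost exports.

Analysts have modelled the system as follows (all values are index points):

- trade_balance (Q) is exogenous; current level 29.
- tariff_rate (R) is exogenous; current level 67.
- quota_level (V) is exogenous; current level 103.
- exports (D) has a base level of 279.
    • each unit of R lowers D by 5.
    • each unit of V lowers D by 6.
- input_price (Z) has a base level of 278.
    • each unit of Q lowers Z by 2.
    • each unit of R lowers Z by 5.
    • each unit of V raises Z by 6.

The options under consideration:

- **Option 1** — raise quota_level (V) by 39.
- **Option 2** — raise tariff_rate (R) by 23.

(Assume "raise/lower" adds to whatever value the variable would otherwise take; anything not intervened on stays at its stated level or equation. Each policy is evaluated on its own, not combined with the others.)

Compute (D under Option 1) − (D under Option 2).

-119

Option 1 (V + 39):
  R = 67
  V = 103 + 39 = 142
  D = 279 − 5·67 − 6·142 = -908
Option 2 (R + 23):
  R = 67 + 23 = 90
  V = 103
  D = 279 − 5·90 − 6·103 = -789
D: -908 − (-789) = -119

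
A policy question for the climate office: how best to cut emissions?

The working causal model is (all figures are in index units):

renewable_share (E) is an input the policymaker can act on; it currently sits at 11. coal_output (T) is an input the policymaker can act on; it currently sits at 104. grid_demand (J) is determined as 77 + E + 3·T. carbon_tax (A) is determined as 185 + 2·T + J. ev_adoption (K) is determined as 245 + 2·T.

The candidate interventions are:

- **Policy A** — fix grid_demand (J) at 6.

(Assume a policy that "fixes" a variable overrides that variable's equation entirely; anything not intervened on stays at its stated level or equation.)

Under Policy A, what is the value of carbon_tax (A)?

Policy A (J := 6):
  E = 11
  T = 104
  J = 6
  A = 185 + 2·104 + 6 = 399

399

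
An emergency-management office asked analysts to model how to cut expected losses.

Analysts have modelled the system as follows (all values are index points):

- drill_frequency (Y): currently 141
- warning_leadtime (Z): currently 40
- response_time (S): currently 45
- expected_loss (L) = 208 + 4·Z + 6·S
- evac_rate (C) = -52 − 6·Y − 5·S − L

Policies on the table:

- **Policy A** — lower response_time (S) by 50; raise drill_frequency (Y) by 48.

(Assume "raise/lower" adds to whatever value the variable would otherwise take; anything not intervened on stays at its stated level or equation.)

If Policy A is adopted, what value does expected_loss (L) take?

338

Policy A (S − 50, Y + 48):
  Z = 40
  S = 45 − 50 = -5
  L = 208 + 4·40 + 6·(-5) = 338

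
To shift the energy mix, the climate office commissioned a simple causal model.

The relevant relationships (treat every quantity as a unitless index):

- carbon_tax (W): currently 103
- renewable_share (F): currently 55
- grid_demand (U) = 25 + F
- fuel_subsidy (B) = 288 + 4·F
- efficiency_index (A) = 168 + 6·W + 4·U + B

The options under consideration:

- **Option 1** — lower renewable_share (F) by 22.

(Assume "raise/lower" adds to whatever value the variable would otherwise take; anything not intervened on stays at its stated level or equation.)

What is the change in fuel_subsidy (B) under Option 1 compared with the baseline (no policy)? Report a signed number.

Baseline:
  F = 55
  B = 288 + 4·55 = 508
Option 1 (F − 22):
  F = 55 − 22 = 33
  B = 288 + 4·33 = 420
Change in B: 420 − 508 = -88

-88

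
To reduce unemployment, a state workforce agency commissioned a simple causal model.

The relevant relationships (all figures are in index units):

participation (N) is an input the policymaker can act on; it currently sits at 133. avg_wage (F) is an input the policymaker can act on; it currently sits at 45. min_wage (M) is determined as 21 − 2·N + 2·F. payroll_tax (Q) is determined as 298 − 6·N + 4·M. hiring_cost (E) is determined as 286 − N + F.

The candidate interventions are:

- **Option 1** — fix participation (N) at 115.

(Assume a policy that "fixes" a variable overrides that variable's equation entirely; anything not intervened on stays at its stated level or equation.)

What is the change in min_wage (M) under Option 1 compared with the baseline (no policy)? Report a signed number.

Baseline:
  N = 133
  F = 45
  M = 21 − 2·133 + 2·45 = -155
Option 1 (N := 115):
  N = 115
  F = 45
  M = 21 − 2·115 + 2·45 = -119
Change in M: -119 − (-155) = 36

36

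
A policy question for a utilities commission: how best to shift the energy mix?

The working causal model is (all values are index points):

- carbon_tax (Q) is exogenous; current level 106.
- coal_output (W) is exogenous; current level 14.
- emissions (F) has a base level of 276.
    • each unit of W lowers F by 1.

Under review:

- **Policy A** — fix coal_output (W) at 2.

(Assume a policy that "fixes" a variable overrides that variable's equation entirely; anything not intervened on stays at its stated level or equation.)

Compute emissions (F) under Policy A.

Policy A (W := 2):
  W = 2
  F = 276 − 2 = 274

274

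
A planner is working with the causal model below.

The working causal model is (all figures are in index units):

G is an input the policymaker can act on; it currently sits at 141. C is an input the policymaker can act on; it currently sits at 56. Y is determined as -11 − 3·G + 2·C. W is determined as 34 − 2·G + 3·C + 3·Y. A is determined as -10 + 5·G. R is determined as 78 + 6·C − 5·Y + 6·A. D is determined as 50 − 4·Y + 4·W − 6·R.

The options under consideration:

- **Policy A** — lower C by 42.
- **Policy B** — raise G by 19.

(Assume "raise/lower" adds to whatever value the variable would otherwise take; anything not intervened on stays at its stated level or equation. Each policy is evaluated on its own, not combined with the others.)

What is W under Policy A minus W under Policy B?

Policy A (C − 42):
  G = 141
  C = 56 − 42 = 14
  Y = -11 − 3·141 + 2·14 = -406
  W = 34 − 2·141 + 3·14 + 3·(-406) = -1424
Policy B (G + 19):
  G = 141 + 19 = 160
  C = 56
  Y = -11 − 3·160 + 2·56 = -379
  W = 34 − 2·160 + 3·56 + 3·(-379) = -1255
W: -1424 − (-1255) = -169

-169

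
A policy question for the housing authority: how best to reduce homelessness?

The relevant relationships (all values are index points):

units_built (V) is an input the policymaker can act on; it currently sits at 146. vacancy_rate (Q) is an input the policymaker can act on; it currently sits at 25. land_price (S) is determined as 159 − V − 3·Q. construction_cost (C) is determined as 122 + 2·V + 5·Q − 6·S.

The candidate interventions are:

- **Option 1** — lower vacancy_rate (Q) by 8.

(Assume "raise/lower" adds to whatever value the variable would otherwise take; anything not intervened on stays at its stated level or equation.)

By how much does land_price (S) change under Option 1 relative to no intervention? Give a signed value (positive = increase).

Baseline:
  V = 146
  Q = 25
  S = 159 − 146 − 3·25 = -62
Option 1 (Q − 8):
  V = 146
  Q = 25 − 8 = 17
  S = 159 − 146 − 3·17 = -38
Change in S: -38 − (-62) = 24

24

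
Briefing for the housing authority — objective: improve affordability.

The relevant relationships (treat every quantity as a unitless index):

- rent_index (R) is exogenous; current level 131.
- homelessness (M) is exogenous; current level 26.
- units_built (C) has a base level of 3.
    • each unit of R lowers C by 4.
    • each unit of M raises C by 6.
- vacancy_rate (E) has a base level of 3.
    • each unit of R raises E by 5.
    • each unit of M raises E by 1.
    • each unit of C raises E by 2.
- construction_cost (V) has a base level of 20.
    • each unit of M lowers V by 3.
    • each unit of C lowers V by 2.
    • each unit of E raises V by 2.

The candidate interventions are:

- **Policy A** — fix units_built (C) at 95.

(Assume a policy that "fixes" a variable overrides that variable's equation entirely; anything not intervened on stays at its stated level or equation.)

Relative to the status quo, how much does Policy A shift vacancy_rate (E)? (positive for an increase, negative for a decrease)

920

Baseline:
  R = 131
  M = 26
  C = 3 − 4·131 + 6·26 = -365
  E = 3 + 5·131 + 26 + 2·(-365) = -46
Policy A (C := 95):
  R = 131
  M = 26
  C = 95
  E = 3 + 5·131 + 26 + 2·95 = 874
Change in E: 874 − (-46) = 920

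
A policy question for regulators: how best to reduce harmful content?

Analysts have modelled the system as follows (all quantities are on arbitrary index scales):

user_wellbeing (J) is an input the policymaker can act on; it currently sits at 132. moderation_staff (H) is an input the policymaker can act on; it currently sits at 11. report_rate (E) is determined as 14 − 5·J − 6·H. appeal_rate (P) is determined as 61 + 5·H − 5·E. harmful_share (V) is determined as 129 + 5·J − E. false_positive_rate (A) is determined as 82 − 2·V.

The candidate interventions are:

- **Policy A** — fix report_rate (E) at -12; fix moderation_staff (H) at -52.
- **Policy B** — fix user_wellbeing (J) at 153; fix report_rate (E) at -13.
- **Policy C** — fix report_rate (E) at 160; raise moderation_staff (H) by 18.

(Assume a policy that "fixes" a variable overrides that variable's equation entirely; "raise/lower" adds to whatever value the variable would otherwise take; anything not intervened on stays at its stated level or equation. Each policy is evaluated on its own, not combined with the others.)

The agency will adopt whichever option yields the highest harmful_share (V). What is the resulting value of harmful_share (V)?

Policy A (E := -12, H := -52):
  J = 132
  H = -52
  E = -12
  V = 129 + 5·132 − (-12) = 801
Policy B (J := 153, E := -13):
  J = 153
  H = 11
  E = -13
  V = 129 + 5·153 − (-13) = 907
Policy C (E := 160, H + 18):
  J = 132
  H = 11 + 18 = 29
  E = 160
  V = 129 + 5·132 − 160 = 629
Comparing — Policy A: V=801, Policy B: V=907, Policy C: V=629. Highest is 907 (Policy B).

907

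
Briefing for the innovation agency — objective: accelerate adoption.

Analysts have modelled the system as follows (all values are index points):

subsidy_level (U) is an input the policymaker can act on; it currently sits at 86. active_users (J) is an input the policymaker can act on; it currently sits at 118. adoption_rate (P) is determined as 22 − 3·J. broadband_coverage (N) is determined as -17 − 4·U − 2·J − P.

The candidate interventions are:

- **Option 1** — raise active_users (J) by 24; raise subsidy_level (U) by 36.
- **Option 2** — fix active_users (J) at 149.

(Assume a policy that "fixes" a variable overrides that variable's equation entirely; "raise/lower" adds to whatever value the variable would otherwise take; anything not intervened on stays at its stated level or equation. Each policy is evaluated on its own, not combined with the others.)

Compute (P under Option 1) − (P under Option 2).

21

Option 1 (J + 24, U + 36):
  J = 118 + 24 = 142
  P = 22 − 3·142 = -404
Option 2 (J := 149):
  J = 149
  P = 22 − 3·149 = -425
P: -404 − (-425) = 21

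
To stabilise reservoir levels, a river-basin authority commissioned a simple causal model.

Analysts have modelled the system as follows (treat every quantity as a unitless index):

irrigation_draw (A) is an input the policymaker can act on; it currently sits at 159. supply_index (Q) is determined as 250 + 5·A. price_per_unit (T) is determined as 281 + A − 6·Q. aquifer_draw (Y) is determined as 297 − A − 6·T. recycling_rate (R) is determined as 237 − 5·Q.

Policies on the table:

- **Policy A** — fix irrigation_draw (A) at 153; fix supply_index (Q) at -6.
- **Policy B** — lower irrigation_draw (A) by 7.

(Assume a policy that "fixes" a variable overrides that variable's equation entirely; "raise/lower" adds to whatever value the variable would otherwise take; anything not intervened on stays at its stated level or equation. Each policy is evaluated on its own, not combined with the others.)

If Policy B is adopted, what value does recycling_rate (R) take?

-4813

Policy B (A − 7):
  A = 159 − 7 = 152
  Q = 250 + 5·152 = 1010
  R = 237 − 5·1010 = -4813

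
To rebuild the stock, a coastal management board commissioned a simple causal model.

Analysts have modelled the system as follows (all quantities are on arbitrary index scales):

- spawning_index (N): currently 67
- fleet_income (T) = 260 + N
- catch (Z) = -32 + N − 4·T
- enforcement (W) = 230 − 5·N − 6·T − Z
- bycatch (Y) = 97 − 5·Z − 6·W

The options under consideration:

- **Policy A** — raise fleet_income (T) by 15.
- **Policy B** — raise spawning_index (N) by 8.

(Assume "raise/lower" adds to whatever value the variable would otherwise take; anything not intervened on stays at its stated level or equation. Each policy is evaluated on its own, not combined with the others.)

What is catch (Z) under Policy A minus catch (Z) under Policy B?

-36

Policy A (T + 15):
  N = 67
  T = 260 + 67 (+15 from intervention) = 342
  Z = -32 + 67 − 4·342 = -1333
Policy B (N + 8):
  N = 67 + 8 = 75
  T = 260 + 75 = 335
  Z = -32 + 75 − 4·335 = -1297
Z: -1333 − (-1297) = -36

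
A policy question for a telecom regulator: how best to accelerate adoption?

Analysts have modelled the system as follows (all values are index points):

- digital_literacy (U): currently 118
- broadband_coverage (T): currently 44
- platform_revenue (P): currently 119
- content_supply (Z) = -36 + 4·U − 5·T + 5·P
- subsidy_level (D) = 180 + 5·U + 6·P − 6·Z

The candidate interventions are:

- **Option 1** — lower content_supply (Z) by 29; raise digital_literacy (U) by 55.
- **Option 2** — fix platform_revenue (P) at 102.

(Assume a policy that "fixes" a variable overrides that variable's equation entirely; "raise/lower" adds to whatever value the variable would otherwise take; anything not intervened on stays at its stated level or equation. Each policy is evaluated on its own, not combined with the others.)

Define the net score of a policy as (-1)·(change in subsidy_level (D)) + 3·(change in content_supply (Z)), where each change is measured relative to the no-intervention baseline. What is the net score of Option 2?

Baseline:
  U = 118
  T = 44
  P = 119
  Z = -36 + 4·118 − 5·44 + 5·119 = 811
  D = 180 + 5·118 + 6·119 − 6·811 = -3382
Option 2 (P := 102):
  U = 118
  T = 44
  P = 102
  Z = -36 + 4·118 − 5·44 + 5·102 = 726
  D = 180 + 5·118 + 6·102 − 6·726 = -2974
ΔD = -2974 − (-3382) = 408; ΔZ = 726 − 811 = -85
Score = (-1)·408 + 3·(-85) = -663

-663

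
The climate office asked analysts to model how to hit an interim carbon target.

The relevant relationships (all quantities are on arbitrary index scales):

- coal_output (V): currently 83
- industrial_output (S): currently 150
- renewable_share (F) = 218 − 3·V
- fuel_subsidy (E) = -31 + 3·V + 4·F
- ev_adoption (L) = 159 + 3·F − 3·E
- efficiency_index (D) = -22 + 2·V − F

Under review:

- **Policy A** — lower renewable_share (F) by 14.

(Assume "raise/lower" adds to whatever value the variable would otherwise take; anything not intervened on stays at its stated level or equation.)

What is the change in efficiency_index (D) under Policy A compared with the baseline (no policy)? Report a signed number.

Baseline:
  V = 83
  F = 218 − 3·83 = -31
  D = -22 + 2·83 − (-31) = 175
Policy A (F − 14):
  V = 83
  F = 218 − 3·83 (−14 from intervention) = -45
  D = -22 + 2·83 − (-45) = 189
Change in D: 189 − 175 = 14

14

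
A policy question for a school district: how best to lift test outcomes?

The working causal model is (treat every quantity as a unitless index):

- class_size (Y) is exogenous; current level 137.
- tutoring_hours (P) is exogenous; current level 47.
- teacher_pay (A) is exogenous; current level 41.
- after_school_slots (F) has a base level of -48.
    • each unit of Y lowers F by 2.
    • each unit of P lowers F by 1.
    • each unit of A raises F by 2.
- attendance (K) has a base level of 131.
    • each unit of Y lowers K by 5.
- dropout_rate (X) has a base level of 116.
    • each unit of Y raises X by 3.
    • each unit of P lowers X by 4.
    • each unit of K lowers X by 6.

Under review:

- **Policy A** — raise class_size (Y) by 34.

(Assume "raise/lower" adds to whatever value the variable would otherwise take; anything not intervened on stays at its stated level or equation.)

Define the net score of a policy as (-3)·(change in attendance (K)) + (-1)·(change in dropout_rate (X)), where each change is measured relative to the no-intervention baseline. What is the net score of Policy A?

-612

Baseline:
  Y = 137
  P = 47
  K = 131 − 5·137 = -554
  X = 116 + 3·137 − 4·47 − 6·(-554) = 3663
Policy A (Y + 34):
  Y = 137 + 34 = 171
  P = 47
  K = 131 − 5·171 = -724
  X = 116 + 3·171 − 4·47 − 6·(-724) = 4785
ΔK = -724 − (-554) = -170; ΔX = 4785 − 3663 = 1122
Score = (-3)·(-170) + (-1)·1122 = -612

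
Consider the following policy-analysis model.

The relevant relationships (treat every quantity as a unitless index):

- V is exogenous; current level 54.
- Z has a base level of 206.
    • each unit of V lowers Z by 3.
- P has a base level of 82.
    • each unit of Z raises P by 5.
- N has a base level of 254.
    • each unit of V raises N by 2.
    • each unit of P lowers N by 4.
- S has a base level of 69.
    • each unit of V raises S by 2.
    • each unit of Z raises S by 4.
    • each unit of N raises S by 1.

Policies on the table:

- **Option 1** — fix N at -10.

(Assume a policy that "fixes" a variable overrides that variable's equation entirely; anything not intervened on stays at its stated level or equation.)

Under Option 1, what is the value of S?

343

Option 1 (N := -10):
  V = 54
  Z = 206 − 3·54 = 44
  P = 82 + 5·44 = 302
  N = -10
  S = 69 + 2·54 + 4·44 + (-10) = 343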